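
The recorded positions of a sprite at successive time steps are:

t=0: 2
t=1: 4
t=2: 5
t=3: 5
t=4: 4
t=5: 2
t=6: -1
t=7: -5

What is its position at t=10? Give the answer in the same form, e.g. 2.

-23

First differences are +2, +1, +0, -1, -2, -3, -4; their common second difference is -1 (constant acceleration).
step 8: -5 − 5 → -10
step 9: -10 − 6 → -16
step 10: -16 − 7 → -23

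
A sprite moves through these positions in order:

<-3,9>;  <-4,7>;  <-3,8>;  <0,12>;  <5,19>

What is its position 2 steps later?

<21,42>

Successive displacements: <-1,-2>, <+1,+1>, <+3,+4>, <+5,+7> — each changes by <+2,+3>.
step 5: <5,19> + <+7,+10> → <12,29>
step 6: <12,29> + <+9,+13> → <21,42>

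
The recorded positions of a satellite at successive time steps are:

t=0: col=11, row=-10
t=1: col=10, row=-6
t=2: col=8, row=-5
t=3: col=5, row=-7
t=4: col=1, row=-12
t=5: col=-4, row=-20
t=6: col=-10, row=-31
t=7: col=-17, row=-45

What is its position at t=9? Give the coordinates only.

col=-34, row=-82

First differences are (-1, +4), (-2, +1), (-3, -2), (-4, -5), (-5, -8), (-6, -11), (-7, -14); their common second difference is (-1, -3) (constant acceleration).
step 8: col=-17, row=-45 + (-8, -17) → col=-25, row=-62
step 9: col=-25, row=-62 + (-9, -20) → col=-34, row=-82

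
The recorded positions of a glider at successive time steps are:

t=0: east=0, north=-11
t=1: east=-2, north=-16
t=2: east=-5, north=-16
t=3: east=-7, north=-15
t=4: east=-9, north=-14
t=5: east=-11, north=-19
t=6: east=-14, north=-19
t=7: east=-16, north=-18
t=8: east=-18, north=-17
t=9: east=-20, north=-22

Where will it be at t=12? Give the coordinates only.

Differencing gives (-2, -5), (-3, +0), (-2, +1), (-2, +1), (-2, -5), (-3, +0), (-2, +1), (-2, +1), (-2, -5). This is the pattern (-2, -5), (-3, +0), (-2, +1), (-2, +1) repeated.
step 10: apply (-3, +0) → east=-23, north=-22
step 11: apply (-2, +1) → east=-25, north=-21
step 12: apply (-2, +1) → east=-27, north=-20

east=-27, north=-20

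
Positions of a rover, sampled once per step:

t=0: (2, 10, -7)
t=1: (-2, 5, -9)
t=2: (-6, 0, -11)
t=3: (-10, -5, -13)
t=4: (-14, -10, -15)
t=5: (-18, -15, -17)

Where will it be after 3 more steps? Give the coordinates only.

Constant displacement of (-4, -5, -2) per step.
step 6: (-18, -15, -17) + (-4, -5, -2) → (-22, -20, -19)
step 7: (-22, -20, -19) + (-4, -5, -2) → (-26, -25, -21)
step 8: (-26, -25, -21) + (-4, -5, -2) → (-30, -30, -23)

(-30, -30, -23)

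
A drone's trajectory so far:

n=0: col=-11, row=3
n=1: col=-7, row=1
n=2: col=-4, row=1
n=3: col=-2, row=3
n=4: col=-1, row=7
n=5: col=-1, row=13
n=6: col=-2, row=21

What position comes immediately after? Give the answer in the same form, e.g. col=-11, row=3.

Successive displacements: (+4, -2), (+3, +0), (+2, +2), (+1, +4), (+0, +6), (-1, +8) — each changes by (-1, +2).
step 7: col=-2, row=21 + (-2, +10) → col=-4, row=31

col=-4, row=31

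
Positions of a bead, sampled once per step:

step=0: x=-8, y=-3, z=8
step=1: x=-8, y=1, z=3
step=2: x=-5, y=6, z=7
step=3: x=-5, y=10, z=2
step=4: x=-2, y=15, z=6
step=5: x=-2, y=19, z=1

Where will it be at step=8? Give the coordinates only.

x=4, y=33, z=4

The moves between consecutive positions are (+0,+4,-5), (+3,+5,+4), (+0,+4,-5), (+3,+5,+4), (+0,+4,-5); they repeat the 2-cycle [(+0,+4,-5), (+3,+5,+4)].
step 6: apply (+3,+5,+4) → x=1, y=24, z=5
step 7: apply (+0,+4,-5) → x=1, y=28, z=0
step 8: apply (+3,+5,+4) → x=4, y=33, z=4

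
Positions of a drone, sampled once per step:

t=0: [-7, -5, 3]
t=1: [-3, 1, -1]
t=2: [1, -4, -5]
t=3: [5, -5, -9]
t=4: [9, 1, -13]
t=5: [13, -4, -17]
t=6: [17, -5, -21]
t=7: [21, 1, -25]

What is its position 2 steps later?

[29, -5, -33]

The first coordinate changes by +4 each step, so at step 9 it is -7 + 9·(4) = 29.
The second coordinate repeats the cycle [-5, 1, -4] with period 3; step 9 mod 3 = 0, giving -5.
The third coordinate changes by -4 each step, so at step 9 it is 3 + 9·(-4) = -33.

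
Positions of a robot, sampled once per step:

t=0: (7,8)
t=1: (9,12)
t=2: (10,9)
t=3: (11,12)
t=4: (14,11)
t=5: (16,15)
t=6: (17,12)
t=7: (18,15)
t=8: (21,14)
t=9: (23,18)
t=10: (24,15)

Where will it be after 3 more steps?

(30,21)

Step-to-step displacements: (+2,+4), (+1,-3), (+1,+3), (+3,-1), (+2,+4), (+1,-3), (+1,+3), (+3,-1), (+2,+4), (+1,-3) — a repeating cycle of length 4.
step 11: apply (+1,+3) → (25,18)
step 12: apply (+3,-1) → (28,17)
step 13: apply (+2,+4) → (30,21)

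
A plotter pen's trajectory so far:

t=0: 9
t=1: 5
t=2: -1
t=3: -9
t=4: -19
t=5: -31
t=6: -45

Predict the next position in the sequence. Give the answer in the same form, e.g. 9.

Successive displacements: -4, -6, -8, -10, -12, -14 — each changes by -2.
step 7: -45 − 16 → -61

-61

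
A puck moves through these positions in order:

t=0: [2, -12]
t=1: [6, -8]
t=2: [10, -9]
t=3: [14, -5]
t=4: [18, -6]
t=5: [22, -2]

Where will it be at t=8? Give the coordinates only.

Step-to-step displacements: [+4, +4], [+4, -1], [+4, +4], [+4, -1], [+4, +4] — a repeating cycle of length 2.
step 6: apply [+4, -1] → [26, -3]
step 7: apply [+4, +4] → [30, 1]
step 8: apply [+4, -1] → [34, 0]

[34, 0]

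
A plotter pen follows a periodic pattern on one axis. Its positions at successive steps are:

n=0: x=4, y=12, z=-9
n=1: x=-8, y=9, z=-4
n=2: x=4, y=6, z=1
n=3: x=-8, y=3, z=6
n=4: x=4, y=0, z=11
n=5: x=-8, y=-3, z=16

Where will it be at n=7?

x=-8, y=-9, z=26

X: cycles through 4, -8 every 2 steps. Step 7 lands at position 1 of the cycle → -8.
Y: linear, -3 per step → -9 at step 7.
Z: linear, +5 per step → 26 at step 7.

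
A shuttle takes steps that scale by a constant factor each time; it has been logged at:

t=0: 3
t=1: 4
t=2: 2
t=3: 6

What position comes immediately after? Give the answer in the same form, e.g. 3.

The jumps are +1, -2, +4 — a geometric progression with ratio -2.
step 4: 6 − 8 → -2

-2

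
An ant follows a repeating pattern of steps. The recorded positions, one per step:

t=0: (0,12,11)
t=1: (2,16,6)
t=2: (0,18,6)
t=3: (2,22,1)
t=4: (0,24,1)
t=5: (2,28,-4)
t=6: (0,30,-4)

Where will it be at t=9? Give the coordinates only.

(2,40,-14)

Step-to-step displacements: (+2,+4,-5), (-2,+2,+0), (+2,+4,-5), (-2,+2,+0), (+2,+4,-5), (-2,+2,+0) — a repeating cycle of length 2.
step 7: apply (+2,+4,-5) → (2,34,-9)
step 8: apply (-2,+2,+0) → (0,36,-9)
step 9: apply (+2,+4,-5) → (2,40,-14)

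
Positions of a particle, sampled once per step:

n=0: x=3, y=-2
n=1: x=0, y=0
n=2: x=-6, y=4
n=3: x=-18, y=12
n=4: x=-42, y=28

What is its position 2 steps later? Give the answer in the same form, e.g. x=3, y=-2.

The jumps are (-3, +2), (-6, +4), (-12, +8), (-24, +16) — a geometric progression with ratio 2.
step 5: x=-42, y=28 + (-48, +32) → x=-90, y=60
step 6: x=-90, y=60 + (-96, +64) → x=-186, y=124

x=-186, y=124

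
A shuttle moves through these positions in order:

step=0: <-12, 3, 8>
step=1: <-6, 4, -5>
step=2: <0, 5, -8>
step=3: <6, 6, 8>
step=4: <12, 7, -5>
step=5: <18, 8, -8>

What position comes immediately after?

<24, 9, 8>

First: linear, +6 per step → 24 at step 6.
Second: linear, +1 per step → 9 at step 6.
Third: cycles through 8, -5, -8 every 3 steps. Step 6 lands at position 0 of the cycle → 8.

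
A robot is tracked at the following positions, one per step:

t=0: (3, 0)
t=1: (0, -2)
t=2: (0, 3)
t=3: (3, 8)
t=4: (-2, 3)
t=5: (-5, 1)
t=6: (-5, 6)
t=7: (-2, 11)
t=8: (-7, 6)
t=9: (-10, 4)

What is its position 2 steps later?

(-7, 14)

The moves between consecutive positions are (-3, -2), (+0, +5), (+3, +5), (-5, -5), (-3, -2), (+0, +5), (+3, +5), (-5, -5), (-3, -2); they repeat the 4-cycle [(-3, -2), (+0, +5), (+3, +5), (-5, -5)].
step 10: apply (+0, +5) → (-10, 9)
step 11: apply (+3, +5) → (-7, 14)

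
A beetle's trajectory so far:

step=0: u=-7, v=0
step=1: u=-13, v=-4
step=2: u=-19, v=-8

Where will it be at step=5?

u=-37, v=-20

The position changes by (-6,-4) every step.
step 3: u=-19, v=-8 + (-6,-4) → u=-25, v=-12
step 4: u=-25, v=-12 + (-6,-4) → u=-31, v=-16
step 5: u=-31, v=-16 + (-6,-4) → u=-37, v=-20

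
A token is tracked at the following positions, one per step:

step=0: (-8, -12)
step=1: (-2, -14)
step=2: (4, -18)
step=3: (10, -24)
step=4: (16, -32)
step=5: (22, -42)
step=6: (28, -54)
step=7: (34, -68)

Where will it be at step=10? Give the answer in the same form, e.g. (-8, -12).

(52, -122)

Taking differences between consecutive positions: (+6, -2), (+6, -4), (+6, -6), (+6, -8), (+6, -10), (+6, -12), (+6, -14). These grow by (+0, -2) each step.
step 8: (34, -68) + (+6, -16) → (40, -84)
step 9: (40, -84) + (+6, -18) → (46, -102)
step 10: (46, -102) + (+6, -20) → (52, -122)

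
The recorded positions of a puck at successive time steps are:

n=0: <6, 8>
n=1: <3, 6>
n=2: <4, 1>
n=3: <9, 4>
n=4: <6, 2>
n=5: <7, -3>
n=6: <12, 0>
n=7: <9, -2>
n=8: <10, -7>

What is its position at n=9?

Step-to-step displacements: <-3, -2>, <+1, -5>, <+5, +3>, <-3, -2>, <+1, -5>, <+5, +3>, <-3, -2>, <+1, -5> — a repeating cycle of length 3.
step 9: apply <+5, +3> → <15, -4>

<15, -4>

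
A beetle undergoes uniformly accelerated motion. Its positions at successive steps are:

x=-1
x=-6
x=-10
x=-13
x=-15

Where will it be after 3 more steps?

Successive displacements: -5, -4, -3, -2 — each changes by +1.
step 5: -15 − 1 → x=-16
step 6: -16 + 0 → x=-16
step 7: -16 + 1 → x=-15

x=-15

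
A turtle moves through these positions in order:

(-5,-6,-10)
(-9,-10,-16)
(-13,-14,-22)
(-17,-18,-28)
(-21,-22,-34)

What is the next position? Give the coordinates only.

Each step adds (-4,-4,-6) to the position.
step 5: (-21,-22,-34) + (-4,-4,-6) → (-25,-26,-40)

(-25,-26,-40)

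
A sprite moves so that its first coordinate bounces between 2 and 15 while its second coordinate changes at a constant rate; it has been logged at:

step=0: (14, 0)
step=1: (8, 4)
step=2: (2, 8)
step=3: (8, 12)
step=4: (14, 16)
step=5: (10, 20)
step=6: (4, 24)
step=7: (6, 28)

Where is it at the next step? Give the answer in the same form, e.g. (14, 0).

(12, 32)

The first coordinate travels 6 per step and bounces off the walls at 2 and 15.
  step 8: 6 → 12
The second coordinate changes by +4 each step: at step 8 it is 32.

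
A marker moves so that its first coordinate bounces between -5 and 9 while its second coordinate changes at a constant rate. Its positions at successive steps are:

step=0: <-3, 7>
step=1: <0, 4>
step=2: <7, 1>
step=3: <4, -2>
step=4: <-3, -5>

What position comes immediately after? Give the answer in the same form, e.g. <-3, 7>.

<0, -8>

The first coordinate reflects between -5 and 9, moving 7 per step.
  step 5: -3 → 0
The second coordinate changes by -3 each step: at step 5 it is -8.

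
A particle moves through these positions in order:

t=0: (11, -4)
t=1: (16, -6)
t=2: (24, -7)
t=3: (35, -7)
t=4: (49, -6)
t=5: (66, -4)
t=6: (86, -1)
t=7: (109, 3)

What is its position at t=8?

(135, 8)

Taking differences between consecutive positions: (+5, -2), (+8, -1), (+11, +0), (+14, +1), (+17, +2), (+20, +3), (+23, +4). These grow by (+3, +1) each step.
step 8: (109, 3) + (+26, +5) → (135, 8)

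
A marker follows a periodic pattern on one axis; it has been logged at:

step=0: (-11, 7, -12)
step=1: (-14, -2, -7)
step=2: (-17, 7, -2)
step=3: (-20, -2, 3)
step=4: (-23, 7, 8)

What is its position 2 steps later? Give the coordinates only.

(-29, 7, 18)

First: linear, -3 per step → -29 at step 6.
Second: cycles through 7, -2 every 2 steps. Step 6 lands at position 0 of the cycle → 7.
Third: linear, +5 per step → 18 at step 6.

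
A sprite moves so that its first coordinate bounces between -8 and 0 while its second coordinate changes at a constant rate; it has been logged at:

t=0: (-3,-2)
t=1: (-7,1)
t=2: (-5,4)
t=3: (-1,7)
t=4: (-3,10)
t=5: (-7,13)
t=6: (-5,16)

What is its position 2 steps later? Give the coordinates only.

(-3,22)

The first coordinate travels 4 per step and bounces off the walls at -8 and 0.
  step 7: -5 → -1
  step 8: -1 → -3
The second coordinate changes by +3 each step: at step 8 it is 22.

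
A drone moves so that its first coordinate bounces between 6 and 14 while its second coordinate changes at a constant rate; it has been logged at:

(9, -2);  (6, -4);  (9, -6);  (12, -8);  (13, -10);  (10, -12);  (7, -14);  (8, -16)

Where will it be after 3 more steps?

The first coordinate reflects between 6 and 14, moving 3 per step.
  step 8: 8 → 11
  step 9: 11 → 14
  step 10: 14 → 11
The second coordinate changes by -2 each step: at step 10 it is -22.

(11, -22)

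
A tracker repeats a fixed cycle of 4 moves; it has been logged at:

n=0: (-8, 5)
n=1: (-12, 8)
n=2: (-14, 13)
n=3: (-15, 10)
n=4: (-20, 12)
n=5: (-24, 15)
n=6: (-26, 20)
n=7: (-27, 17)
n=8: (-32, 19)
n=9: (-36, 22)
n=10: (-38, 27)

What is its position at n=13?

The moves between consecutive positions are (-4, +3), (-2, +5), (-1, -3), (-5, +2), (-4, +3), (-2, +5), (-1, -3), (-5, +2), (-4, +3), (-2, +5); they repeat the 4-cycle [(-4, +3), (-2, +5), (-1, -3), (-5, +2)].
step 11: apply (-1, -3) → (-39, 24)
step 12: apply (-5, +2) → (-44, 26)
step 13: apply (-4, +3) → (-48, 29)

(-48, 29)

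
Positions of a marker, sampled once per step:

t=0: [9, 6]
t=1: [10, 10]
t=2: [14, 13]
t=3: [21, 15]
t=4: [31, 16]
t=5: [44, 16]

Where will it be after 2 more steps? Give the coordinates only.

First differences are [+1, +4], [+4, +3], [+7, +2], [+10, +1], [+13, +0]; their common second difference is [+3, -1] (constant acceleration).
step 6: [44, 16] + [+16, -1] → [60, 15]
step 7: [60, 15] + [+19, -2] → [79, 13]

[79, 13]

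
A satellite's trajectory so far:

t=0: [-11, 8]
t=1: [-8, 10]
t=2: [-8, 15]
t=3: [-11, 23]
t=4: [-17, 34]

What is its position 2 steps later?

[-38, 65]

Successive displacements: [+3, +2], [+0, +5], [-3, +8], [-6, +11] — each changes by [-3, +3].
step 5: [-17, 34] + [-9, +14] → [-26, 48]
step 6: [-26, 48] + [-12, +17] → [-38, 65]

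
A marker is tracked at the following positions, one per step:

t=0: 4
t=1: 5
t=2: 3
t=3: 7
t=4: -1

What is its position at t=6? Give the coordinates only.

Consecutive displacements +1, -2, +4, -8 scale by a factor of -2 each step.
step 5: -1 + 16 → 15
step 6: 15 − 32 → -17

-17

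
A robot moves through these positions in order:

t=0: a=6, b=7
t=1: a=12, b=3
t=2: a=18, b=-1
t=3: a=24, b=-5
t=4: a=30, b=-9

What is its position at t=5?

a=36, b=-13

Each step adds (+6,-4) to the position.
step 5: a=30, b=-9 + (+6,-4) → a=36, b=-13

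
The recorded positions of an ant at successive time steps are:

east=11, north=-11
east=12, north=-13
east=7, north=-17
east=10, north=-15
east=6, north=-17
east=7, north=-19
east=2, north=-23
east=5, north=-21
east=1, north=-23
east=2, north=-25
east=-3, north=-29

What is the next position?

east=0, north=-27

Differencing gives (+1, -2), (-5, -4), (+3, +2), (-4, -2), (+1, -2), (-5, -4), (+3, +2), (-4, -2), (+1, -2), (-5, -4). This is the pattern (+1, -2), (-5, -4), (+3, +2), (-4, -2) repeated.
step 11: apply (+3, +2) → east=0, north=-27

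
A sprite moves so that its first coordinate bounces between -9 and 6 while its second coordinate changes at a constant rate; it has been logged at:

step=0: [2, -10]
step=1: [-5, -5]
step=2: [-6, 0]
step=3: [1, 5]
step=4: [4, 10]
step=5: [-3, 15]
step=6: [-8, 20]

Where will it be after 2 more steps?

[6, 30]

The first coordinate travels 7 per step and bounces off the walls at -9 and 6.
  step 7: -8 → -1
  step 8: -1 → 6
The second coordinate changes by +5 each step: at step 8 it is 30.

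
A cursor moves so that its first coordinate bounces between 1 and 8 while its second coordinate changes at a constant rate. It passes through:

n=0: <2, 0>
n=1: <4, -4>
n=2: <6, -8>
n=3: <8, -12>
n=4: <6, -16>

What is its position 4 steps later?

The first coordinate travels 2 per step and bounces off the walls at 1 and 8.
  step 5: 6 → 4
  step 6: 4 → 2
  step 7: 2 → 2
  step 8: 2 → 4
The second coordinate changes by -4 each step: at step 8 it is -32.

<4, -32>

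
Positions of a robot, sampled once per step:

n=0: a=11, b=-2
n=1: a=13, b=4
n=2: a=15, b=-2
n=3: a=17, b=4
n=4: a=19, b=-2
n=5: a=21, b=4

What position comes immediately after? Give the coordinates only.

The a coordinate changes by +2 each step, so at step 6 it is 11 + 6·(2) = 23.
The b coordinate repeats the cycle [-2, 4] with period 2; step 6 mod 2 = 0, giving -2.

a=23, b=-2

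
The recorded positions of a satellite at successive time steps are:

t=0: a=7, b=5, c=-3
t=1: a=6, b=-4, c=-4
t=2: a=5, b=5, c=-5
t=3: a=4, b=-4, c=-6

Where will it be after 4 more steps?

a=0, b=-4, c=-10

The a coordinate changes by -1 each step, so at step 7 it is 7 + 7·(-1) = 0.
The b coordinate repeats the cycle [5, -4] with period 2; step 7 mod 2 = 1, giving -4.
The c coordinate changes by -1 each step, so at step 7 it is -3 + 7·(-1) = -10.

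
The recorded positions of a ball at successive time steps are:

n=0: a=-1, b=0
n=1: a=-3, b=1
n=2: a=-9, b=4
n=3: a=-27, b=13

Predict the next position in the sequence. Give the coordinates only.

a=-81, b=40

Step-to-step displacements: (-2, +1), (-6, +3), (-18, +9); each is 3× the previous.
step 4: a=-27, b=13 + (-54, +27) → a=-81, b=40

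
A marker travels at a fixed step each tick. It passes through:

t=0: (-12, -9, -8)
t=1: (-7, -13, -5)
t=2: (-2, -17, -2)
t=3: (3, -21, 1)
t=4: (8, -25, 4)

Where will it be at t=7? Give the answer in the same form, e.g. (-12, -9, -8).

(23, -37, 13)

Constant displacement of (+5, -4, +3) per step.
step 5: (8, -25, 4) + (+5, -4, +3) → (13, -29, 7)
step 6: (13, -29, 7) + (+5, -4, +3) → (18, -33, 10)
step 7: (18, -33, 10) + (+5, -4, +3) → (23, -37, 13)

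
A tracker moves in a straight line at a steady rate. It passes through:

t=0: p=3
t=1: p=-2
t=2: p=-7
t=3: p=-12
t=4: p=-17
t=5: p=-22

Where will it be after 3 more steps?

p=-37

The position changes by -5 every step.
step 6: -22 − 5 → p=-27
step 7: -27 − 5 → p=-32
step 8: -32 − 5 → p=-37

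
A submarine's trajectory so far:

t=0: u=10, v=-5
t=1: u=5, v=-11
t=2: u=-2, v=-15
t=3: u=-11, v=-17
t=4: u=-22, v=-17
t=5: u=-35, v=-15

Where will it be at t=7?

u=-67, v=-5

Taking differences between consecutive positions: (-5, -6), (-7, -4), (-9, -2), (-11, +0), (-13, +2). These grow by (-2, +2) each step.
step 6: u=-35, v=-15 + (-15, +4) → u=-50, v=-11
step 7: u=-50, v=-11 + (-17, +6) → u=-67, v=-5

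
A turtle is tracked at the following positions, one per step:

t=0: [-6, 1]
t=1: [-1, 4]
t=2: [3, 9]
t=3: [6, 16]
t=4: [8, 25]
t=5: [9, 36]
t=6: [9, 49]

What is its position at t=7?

Successive displacements: [+5, +3], [+4, +5], [+3, +7], [+2, +9], [+1, +11], [+0, +13] — each changes by [-1, +2].
step 7: [9, 49] + [-1, +15] → [8, 64]

[8, 64]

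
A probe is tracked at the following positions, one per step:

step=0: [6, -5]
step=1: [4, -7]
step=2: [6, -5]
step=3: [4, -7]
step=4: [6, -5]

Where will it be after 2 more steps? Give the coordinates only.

The jumps are [-2, -2], [+2, +2], [-2, -2], [+2, +2] — a geometric progression with ratio -1.
step 5: [6, -5] + [-2, -2] → [4, -7]
step 6: [4, -7] + [+2, +2] → [6, -5]

[6, -5]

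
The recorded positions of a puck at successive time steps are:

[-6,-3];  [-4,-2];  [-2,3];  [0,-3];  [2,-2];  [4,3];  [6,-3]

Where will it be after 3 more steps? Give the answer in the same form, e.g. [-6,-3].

First: linear, +2 per step → 12 at step 9.
Second: cycles through -3, -2, 3 every 3 steps. Step 9 lands at position 0 of the cycle → -3.

[12,-3]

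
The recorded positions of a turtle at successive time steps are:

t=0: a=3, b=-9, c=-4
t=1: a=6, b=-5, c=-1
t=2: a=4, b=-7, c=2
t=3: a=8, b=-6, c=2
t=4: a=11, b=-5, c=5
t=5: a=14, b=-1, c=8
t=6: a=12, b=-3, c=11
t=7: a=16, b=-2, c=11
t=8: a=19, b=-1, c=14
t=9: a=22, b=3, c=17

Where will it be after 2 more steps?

Step-to-step displacements: (+3,+4,+3), (-2,-2,+3), (+4,+1,+0), (+3,+1,+3), (+3,+4,+3), (-2,-2,+3), (+4,+1,+0), (+3,+1,+3), (+3,+4,+3) — a repeating cycle of length 4.
step 10: apply (-2,-2,+3) → a=20, b=1, c=20
step 11: apply (+4,+1,+0) → a=24, b=2, c=20

a=24, b=2, c=20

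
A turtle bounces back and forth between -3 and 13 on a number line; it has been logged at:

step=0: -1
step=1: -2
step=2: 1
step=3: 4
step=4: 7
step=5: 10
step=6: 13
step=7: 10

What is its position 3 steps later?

1

The value travels 3 per step and bounces off the walls at -3 and 13.
  step 8: 10 → 7
  step 9: 7 → 4
  step 10: 4 → 1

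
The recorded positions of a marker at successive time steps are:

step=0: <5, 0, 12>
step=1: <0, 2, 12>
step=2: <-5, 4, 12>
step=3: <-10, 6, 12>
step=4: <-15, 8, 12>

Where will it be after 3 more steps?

<-30, 14, 12>

Each step adds <-5, +2, +0> to the position.
step 5: <-15, 8, 12> + <-5, +2, +0> → <-20, 10, 12>
step 6: <-20, 10, 12> + <-5, +2, +0> → <-25, 12, 12>
step 7: <-25, 12, 12> + <-5, +2, +0> → <-30, 14, 12>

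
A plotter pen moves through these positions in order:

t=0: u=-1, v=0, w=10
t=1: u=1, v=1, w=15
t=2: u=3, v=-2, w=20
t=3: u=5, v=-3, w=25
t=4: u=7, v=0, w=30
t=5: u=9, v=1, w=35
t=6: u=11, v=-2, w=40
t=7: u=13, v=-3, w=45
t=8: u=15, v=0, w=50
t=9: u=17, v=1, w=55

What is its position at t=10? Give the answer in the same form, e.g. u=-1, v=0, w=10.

The u coordinate changes by +2 each step, so at step 10 it is -1 + 10·(2) = 19.
The v coordinate repeats the cycle [0, 1, -2, -3] with period 4; step 10 mod 4 = 2, giving -2.
The w coordinate changes by +5 each step, so at step 10 it is 10 + 10·(5) = 60.

u=19, v=-2, w=60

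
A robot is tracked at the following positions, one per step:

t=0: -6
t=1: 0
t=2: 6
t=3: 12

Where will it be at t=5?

Each step adds +6 to the position.
step 4: 12 + 6 → 18
step 5: 18 + 6 → 24

24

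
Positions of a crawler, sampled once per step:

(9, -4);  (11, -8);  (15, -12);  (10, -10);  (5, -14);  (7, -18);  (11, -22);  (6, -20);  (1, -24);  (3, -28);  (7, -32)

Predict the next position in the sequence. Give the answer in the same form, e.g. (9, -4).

(2, -30)

Differencing gives (+2, -4), (+4, -4), (-5, +2), (-5, -4), (+2, -4), (+4, -4), (-5, +2), (-5, -4), (+2, -4), (+4, -4). This is the pattern (+2, -4), (+4, -4), (-5, +2), (-5, -4) repeated.
step 11: apply (-5, +2) → (2, -30)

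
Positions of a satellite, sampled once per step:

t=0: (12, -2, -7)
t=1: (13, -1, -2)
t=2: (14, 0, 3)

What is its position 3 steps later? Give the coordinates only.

(17, 3, 18)

The position changes by (+1, +1, +5) every step.
step 3: (14, 0, 3) + (+1, +1, +5) → (15, 1, 8)
step 4: (15, 1, 8) + (+1, +1, +5) → (16, 2, 13)
step 5: (16, 2, 13) + (+1, +1, +5) → (17, 3, 18)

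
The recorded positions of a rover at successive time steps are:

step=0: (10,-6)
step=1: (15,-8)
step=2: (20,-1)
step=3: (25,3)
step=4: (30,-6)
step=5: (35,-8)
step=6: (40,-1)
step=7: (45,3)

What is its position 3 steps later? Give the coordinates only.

The first coordinate changes by +5 each step, so at step 10 it is 10 + 10·(5) = 60.
The second coordinate repeats the cycle [-6, -8, -1, 3] with period 4; step 10 mod 4 = 2, giving -1.

(60,-1)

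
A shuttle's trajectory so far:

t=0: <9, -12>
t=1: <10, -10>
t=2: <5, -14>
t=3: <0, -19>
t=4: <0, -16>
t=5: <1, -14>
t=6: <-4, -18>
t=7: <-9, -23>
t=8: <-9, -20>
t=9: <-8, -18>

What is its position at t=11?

Differencing gives <+1, +2>, <-5, -4>, <-5, -5>, <+0, +3>, <+1, +2>, <-5, -4>, <-5, -5>, <+0, +3>, <+1, +2>. This is the pattern <+1, +2>, <-5, -4>, <-5, -5>, <+0, +3> repeated.
step 10: apply <-5, -4> → <-13, -22>
step 11: apply <-5, -5> → <-18, -27>

<-18, -27>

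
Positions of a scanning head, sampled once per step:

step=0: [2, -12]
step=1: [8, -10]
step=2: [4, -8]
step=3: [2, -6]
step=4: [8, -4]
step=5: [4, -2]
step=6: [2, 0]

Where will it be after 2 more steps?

[4, 4]

First: cycles through 2, 8, 4 every 3 steps. Step 8 lands at position 2 of the cycle → 4.
Second: linear, +2 per step → 4 at step 8.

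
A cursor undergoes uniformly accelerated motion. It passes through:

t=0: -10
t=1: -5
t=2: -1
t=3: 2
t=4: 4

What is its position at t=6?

Taking differences between consecutive positions: +5, +4, +3, +2. These grow by -1 each step.
step 5: 4 + 1 → 5
step 6: 5 + 0 → 5

5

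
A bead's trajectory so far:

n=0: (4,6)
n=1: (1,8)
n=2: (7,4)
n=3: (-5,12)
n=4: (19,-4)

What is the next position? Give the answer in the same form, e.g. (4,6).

(-29,28)

The jumps are (-3,+2), (+6,-4), (-12,+8), (+24,-16) — a geometric progression with ratio -2.
step 5: (19,-4) + (-48,+32) → (-29,28)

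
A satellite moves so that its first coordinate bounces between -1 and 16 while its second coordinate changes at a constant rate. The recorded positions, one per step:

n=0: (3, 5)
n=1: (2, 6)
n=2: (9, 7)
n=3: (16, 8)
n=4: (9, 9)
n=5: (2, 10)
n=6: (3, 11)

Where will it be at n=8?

The first coordinate travels 7 per step and bounces off the walls at -1 and 16.
  step 7: 3 → 10
  step 8: 10 → 15
The second coordinate changes by +1 each step: at step 8 it is 13.

(15, 13)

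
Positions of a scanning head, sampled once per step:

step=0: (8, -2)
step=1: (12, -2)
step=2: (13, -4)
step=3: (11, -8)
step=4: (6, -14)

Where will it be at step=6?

(-13, -32)

Taking differences between consecutive positions: (+4, +0), (+1, -2), (-2, -4), (-5, -6). These grow by (-3, -2) each step.
step 5: (6, -14) + (-8, -8) → (-2, -22)
step 6: (-2, -22) + (-11, -10) → (-13, -32)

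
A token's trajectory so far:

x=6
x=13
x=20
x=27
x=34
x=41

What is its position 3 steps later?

x=62

Constant displacement of +7 per step.
step 6: 41 + 7 → x=48
step 7: 48 + 7 → x=55
step 8: 55 + 7 → x=62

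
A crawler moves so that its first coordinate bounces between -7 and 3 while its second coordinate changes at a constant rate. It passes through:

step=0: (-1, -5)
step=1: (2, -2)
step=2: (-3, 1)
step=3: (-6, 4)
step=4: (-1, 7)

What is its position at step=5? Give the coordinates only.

(2, 10)

The first coordinate travels 5 per step and bounces off the walls at -7 and 3.
  step 5: -1 → 2
The second coordinate changes by +3 each step: at step 5 it is 10.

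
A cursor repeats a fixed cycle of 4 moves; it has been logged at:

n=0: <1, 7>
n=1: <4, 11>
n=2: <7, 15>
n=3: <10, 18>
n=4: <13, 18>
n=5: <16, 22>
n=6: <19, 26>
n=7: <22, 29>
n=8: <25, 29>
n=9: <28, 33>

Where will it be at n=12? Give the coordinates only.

Differencing gives <+3, +4>, <+3, +4>, <+3, +3>, <+3, +0>, <+3, +4>, <+3, +4>, <+3, +3>, <+3, +0>, <+3, +4>. This is the pattern <+3, +4>, <+3, +4>, <+3, +3>, <+3, +0> repeated.
step 10: apply <+3, +4> → <31, 37>
step 11: apply <+3, +3> → <34, 40>
step 12: apply <+3, +0> → <37, 40>

<37, 40>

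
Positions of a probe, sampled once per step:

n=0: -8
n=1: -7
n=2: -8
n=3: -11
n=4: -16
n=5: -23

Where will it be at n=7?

First differences are +1, -1, -3, -5, -7; their common second difference is -2 (constant acceleration).
step 6: -23 − 9 → -32
step 7: -32 − 11 → -43

-43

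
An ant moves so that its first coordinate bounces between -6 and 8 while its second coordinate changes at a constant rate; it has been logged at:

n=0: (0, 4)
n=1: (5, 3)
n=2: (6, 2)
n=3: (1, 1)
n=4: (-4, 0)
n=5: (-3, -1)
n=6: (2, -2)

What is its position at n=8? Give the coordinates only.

(4, -4)

The first coordinate reflects between -6 and 8, moving 5 per step.
  step 7: 2 → 7
  step 8: 7 → 4
The second coordinate changes by -1 each step: at step 8 it is -4.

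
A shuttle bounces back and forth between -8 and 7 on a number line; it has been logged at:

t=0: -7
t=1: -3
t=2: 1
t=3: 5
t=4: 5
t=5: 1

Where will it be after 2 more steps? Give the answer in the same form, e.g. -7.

-7

The value travels 4 per step and bounces off the walls at -8 and 7.
  step 6: 1 → -3
  step 7: -3 → -7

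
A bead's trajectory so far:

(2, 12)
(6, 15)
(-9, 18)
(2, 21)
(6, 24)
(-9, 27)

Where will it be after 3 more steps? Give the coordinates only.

First: cycles through 2, 6, -9 every 3 steps. Step 8 lands at position 2 of the cycle → -9.
Second: linear, +3 per step → 36 at step 8.

(-9, 36)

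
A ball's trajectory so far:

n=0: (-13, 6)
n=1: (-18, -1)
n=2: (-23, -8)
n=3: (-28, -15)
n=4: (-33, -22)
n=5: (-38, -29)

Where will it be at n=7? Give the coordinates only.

(-48, -43)

Each step adds (-5, -7) to the position.
step 6: (-38, -29) + (-5, -7) → (-43, -36)
step 7: (-43, -36) + (-5, -7) → (-48, -43)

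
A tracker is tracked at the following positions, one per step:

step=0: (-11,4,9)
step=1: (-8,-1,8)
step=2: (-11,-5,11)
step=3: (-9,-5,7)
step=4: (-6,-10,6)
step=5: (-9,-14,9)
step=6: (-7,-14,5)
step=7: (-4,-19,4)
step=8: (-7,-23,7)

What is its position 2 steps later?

Differencing gives (+3,-5,-1), (-3,-4,+3), (+2,+0,-4), (+3,-5,-1), (-3,-4,+3), (+2,+0,-4), (+3,-5,-1), (-3,-4,+3). This is the pattern (+3,-5,-1), (-3,-4,+3), (+2,+0,-4) repeated.
step 9: apply (+2,+0,-4) → (-5,-23,3)
step 10: apply (+3,-5,-1) → (-2,-28,2)

(-2,-28,2)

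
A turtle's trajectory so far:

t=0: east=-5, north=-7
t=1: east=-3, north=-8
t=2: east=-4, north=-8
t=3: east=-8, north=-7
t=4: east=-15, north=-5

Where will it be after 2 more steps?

east=-38, north=2

Taking differences between consecutive positions: (+2, -1), (-1, +0), (-4, +1), (-7, +2). These grow by (-3, +1) each step.
step 5: east=-15, north=-5 + (-10, +3) → east=-25, north=-2
step 6: east=-25, north=-2 + (-13, +4) → east=-38, north=2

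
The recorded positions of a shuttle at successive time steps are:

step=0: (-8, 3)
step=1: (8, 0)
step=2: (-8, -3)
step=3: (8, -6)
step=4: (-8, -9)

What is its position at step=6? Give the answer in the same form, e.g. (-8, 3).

First: cycles through -8, 8 every 2 steps. Step 6 lands at position 0 of the cycle → -8.
Second: linear, -3 per step → -15 at step 6.

(-8, -15)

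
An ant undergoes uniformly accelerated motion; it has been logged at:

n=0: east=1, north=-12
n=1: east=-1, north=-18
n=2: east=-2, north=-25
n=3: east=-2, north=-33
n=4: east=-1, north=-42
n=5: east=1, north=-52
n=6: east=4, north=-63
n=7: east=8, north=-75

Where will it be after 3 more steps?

Successive displacements: (-2, -6), (-1, -7), (+0, -8), (+1, -9), (+2, -10), (+3, -11), (+4, -12) — each changes by (+1, -1).
step 8: east=8, north=-75 + (+5, -13) → east=13, north=-88
step 9: east=13, north=-88 + (+6, -14) → east=19, north=-102
step 10: east=19, north=-102 + (+7, -15) → east=26, north=-117

east=26, north=-117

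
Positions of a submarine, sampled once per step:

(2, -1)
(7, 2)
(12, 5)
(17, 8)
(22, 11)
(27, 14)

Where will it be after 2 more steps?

The position changes by (+5, +3) every step.
step 6: (27, 14) + (+5, +3) → (32, 17)
step 7: (32, 17) + (+5, +3) → (37, 20)

(37, 20)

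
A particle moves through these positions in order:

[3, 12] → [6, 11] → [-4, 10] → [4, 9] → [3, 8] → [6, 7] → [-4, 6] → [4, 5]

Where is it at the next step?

The first coordinate repeats the cycle [3, 6, -4, 4] with period 4; step 8 mod 4 = 0, giving 3.
The second coordinate changes by -1 each step, so at step 8 it is 12 + 8·(-1) = 4.

[3, 4]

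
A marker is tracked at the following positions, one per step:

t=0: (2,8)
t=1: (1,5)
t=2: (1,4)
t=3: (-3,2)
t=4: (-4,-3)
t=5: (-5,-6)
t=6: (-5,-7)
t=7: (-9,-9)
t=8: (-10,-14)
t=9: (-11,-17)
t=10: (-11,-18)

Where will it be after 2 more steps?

The moves between consecutive positions are (-1,-3), (+0,-1), (-4,-2), (-1,-5), (-1,-3), (+0,-1), (-4,-2), (-1,-5), (-1,-3), (+0,-1); they repeat the 4-cycle [(-1,-3), (+0,-1), (-4,-2), (-1,-5)].
step 11: apply (-4,-2) → (-15,-20)
step 12: apply (-1,-5) → (-16,-25)

(-16,-25)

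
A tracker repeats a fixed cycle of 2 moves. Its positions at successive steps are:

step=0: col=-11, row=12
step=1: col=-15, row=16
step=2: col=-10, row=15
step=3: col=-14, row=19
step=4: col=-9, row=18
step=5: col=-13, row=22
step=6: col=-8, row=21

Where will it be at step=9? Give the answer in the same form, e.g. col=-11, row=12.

col=-11, row=28

Differencing gives (-4, +4), (+5, -1), (-4, +4), (+5, -1), (-4, +4), (+5, -1). This is the pattern (-4, +4), (+5, -1) repeated.
step 7: apply (-4, +4) → col=-12, row=25
step 8: apply (+5, -1) → col=-7, row=24
step 9: apply (-4, +4) → col=-11, row=28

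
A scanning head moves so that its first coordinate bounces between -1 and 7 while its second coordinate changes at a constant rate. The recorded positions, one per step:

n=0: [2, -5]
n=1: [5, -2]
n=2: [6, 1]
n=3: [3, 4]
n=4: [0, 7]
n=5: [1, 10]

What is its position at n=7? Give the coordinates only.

The first coordinate reflects between -1 and 7, moving 3 per step.
  step 6: 1 → 4
  step 7: 4 → 7
The second coordinate changes by +3 each step: at step 7 it is 16.

[7, 16]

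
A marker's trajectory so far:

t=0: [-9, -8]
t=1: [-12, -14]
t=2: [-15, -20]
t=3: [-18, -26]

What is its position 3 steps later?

[-27, -44]

Constant displacement of [-3, -6] per step.
step 4: [-18, -26] + [-3, -6] → [-21, -32]
step 5: [-21, -32] + [-3, -6] → [-24, -38]
step 6: [-24, -38] + [-3, -6] → [-27, -44]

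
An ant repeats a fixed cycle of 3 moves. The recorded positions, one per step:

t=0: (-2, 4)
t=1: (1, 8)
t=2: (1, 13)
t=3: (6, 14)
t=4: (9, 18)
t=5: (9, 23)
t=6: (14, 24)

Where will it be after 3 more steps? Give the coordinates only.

Differencing gives (+3, +4), (+0, +5), (+5, +1), (+3, +4), (+0, +5), (+5, +1). This is the pattern (+3, +4), (+0, +5), (+5, +1) repeated.
step 7: apply (+3, +4) → (17, 28)
step 8: apply (+0, +5) → (17, 33)
step 9: apply (+5, +1) → (22, 34)

(22, 34)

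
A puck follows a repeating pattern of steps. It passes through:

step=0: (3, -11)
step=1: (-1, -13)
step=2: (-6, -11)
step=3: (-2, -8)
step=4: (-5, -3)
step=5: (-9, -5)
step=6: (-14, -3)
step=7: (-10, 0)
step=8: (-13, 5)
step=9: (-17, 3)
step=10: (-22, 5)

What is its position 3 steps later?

Step-to-step displacements: (-4, -2), (-5, +2), (+4, +3), (-3, +5), (-4, -2), (-5, +2), (+4, +3), (-3, +5), (-4, -2), (-5, +2) — a repeating cycle of length 4.
step 11: apply (+4, +3) → (-18, 8)
step 12: apply (-3, +5) → (-21, 13)
step 13: apply (-4, -2) → (-25, 11)

(-25, 11)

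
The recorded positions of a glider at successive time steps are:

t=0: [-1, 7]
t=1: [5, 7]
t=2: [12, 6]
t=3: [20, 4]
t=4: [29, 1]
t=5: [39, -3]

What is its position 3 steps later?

[75, -21]

Successive displacements: [+6, +0], [+7, -1], [+8, -2], [+9, -3], [+10, -4] — each changes by [+1, -1].
step 6: [39, -3] + [+11, -5] → [50, -8]
step 7: [50, -8] + [+12, -6] → [62, -14]
step 8: [62, -14] + [+13, -7] → [75, -21]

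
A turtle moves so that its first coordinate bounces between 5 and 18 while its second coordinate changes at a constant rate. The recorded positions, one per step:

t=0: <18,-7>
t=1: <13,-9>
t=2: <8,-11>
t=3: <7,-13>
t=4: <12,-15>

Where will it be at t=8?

The first coordinate reflects between 5 and 18, moving 5 per step.
  step 5: 12 → 17
  step 6: 17 → 14
  step 7: 14 → 9
  step 8: 9 → 6
The second coordinate changes by -2 each step: at step 8 it is -23.

<6,-23>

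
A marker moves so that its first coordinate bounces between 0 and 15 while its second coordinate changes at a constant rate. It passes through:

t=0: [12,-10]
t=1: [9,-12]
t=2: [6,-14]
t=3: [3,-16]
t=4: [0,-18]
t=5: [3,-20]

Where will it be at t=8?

The first coordinate reflects between 0 and 15, moving 3 per step.
  step 6: 3 → 6
  step 7: 6 → 9
  step 8: 9 → 12
The second coordinate changes by -2 each step: at step 8 it is -26.

[12,-26]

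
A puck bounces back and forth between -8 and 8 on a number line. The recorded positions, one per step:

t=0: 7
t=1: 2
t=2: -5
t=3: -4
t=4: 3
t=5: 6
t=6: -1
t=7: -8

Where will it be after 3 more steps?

The value reflects between -8 and 8, moving 7 per step.
  step 8: -8 → -1
  step 9: -1 → 6
  step 10: 6 → 3

3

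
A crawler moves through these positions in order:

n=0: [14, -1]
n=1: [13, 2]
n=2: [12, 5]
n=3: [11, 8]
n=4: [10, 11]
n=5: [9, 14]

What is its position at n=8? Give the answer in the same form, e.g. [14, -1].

[6, 23]

The position changes by [-1, +3] every step.
step 6: [9, 14] + [-1, +3] → [8, 17]
step 7: [8, 17] + [-1, +3] → [7, 20]
step 8: [7, 20] + [-1, +3] → [6, 23]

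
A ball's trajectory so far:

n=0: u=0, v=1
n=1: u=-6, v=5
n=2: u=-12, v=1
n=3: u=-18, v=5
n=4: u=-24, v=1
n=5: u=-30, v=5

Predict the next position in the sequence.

The u coordinate changes by -6 each step, so at step 6 it is 0 + 6·(-6) = -36.
The v coordinate repeats the cycle [1, 5] with period 2; step 6 mod 2 = 0, giving 1.

u=-36, v=1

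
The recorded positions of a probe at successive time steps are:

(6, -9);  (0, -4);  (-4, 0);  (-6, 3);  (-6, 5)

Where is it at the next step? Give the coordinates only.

(-4, 6)

First differences are (-6, +5), (-4, +4), (-2, +3), (+0, +2); their common second difference is (+2, -1) (constant acceleration).
step 5: (-6, 5) + (+2, +1) → (-4, 6)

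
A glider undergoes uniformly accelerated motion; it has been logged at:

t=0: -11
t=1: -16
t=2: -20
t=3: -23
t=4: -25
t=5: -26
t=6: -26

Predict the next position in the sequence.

-25

Successive displacements: -5, -4, -3, -2, -1, +0 — each changes by +1.
step 7: -26 + 1 → -25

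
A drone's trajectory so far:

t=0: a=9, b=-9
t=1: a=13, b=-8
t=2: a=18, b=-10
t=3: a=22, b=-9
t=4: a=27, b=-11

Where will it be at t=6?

The moves between consecutive positions are (+4, +1), (+5, -2), (+4, +1), (+5, -2); they repeat the 2-cycle [(+4, +1), (+5, -2)].
step 5: apply (+4, +1) → a=31, b=-10
step 6: apply (+5, -2) → a=36, b=-12

a=36, b=-12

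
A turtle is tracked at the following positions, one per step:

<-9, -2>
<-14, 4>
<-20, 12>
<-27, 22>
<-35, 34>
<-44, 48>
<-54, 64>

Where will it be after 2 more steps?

First differences are <-5, +6>, <-6, +8>, <-7, +10>, <-8, +12>, <-9, +14>, <-10, +16>; their common second difference is <-1, +2> (constant acceleration).
step 7: <-54, 64> + <-11, +18> → <-65, 82>
step 8: <-65, 82> + <-12, +20> → <-77, 102>

<-77, 102>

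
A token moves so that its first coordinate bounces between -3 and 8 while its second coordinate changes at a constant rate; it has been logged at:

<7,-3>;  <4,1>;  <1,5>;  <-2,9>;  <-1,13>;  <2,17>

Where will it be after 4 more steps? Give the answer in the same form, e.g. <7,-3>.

The first coordinate reflects between -3 and 8, moving 3 per step.
  step 6: 2 → 5
  step 7: 5 → 8
  step 8: 8 → 5
  step 9: 5 → 2
The second coordinate changes by +4 each step: at step 9 it is 33.

<2,33>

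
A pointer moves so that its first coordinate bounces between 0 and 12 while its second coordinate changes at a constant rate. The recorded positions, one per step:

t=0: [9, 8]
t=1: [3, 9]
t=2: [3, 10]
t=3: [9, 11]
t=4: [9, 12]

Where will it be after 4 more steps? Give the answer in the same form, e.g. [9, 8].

[9, 16]

The first coordinate reflects between 0 and 12, moving 6 per step.
  step 5: 9 → 3
  step 6: 3 → 3
  step 7: 3 → 9
  step 8: 9 → 9
The second coordinate changes by +1 each step: at step 8 it is 16.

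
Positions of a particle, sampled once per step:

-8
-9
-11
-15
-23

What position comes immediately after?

-39

Consecutive displacements -1, -2, -4, -8 scale by a factor of 2 each step.
step 5: -23 − 16 → -39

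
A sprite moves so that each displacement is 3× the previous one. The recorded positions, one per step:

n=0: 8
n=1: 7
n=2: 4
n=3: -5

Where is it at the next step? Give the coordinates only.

-32

The jumps are -1, -3, -9 — a geometric progression with ratio 3.
step 4: -5 − 27 → -32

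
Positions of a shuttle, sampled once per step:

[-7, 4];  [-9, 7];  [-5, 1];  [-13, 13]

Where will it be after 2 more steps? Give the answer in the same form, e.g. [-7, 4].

The jumps are [-2, +3], [+4, -6], [-8, +12] — a geometric progression with ratio -2.
step 4: [-13, 13] + [+16, -24] → [3, -11]
step 5: [3, -11] + [-32, +48] → [-29, 37]

[-29, 37]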